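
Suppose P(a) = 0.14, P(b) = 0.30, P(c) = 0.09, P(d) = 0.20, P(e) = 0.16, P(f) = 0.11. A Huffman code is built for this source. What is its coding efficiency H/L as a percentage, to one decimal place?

98.7%

Entropy H = −Σ p log₂ p ≈ 2.4685 bits.
Huffman merges: 9/100+11/100→1/5; 7/50+4/25→3/10; 1/5+1/5→2/5; 3/10+3/10→3/5; 2/5+3/5→1. L = 5/2 ≈ 2.5000.
Efficiency = H/L = 2.4685/2.5000 = 98.7%.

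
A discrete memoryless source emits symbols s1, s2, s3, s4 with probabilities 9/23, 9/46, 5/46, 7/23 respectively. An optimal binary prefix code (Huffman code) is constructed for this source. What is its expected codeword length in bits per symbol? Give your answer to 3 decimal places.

1.913 bits/symbol

Repeatedly combine the two least-probable nodes; the expected code length is the sum of the merged weights.
merge 5/46 + 9/46 → 7/23
merge 7/23 + 7/23 → 14/23
merge 9/23 + 14/23 → 1
L = 7/23 + 14/23 + 1 = 44/23 ≈ 1.913 bits/symbol.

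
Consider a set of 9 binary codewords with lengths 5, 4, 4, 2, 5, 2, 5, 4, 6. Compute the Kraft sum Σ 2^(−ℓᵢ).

With common denominator 2^6 = 64: Σ 2^(−ℓᵢ) = 2/64 + 4/64 + 4/64 + 16/64 + 2/64 + 16/64 + 2/64 + 4/64 + 1/64 = 51/64 = 0.796875.

0.796875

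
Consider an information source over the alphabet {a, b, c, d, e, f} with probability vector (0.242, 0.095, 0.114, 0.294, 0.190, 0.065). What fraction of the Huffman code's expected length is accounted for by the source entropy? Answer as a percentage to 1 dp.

Entropy H = −Σ p log₂ p ≈ 2.4059 bits.
Huffman merges: 13/200+19/200→4/25; 57/500+4/25→137/500; 19/100+121/500→54/125; 137/500+147/500→71/125; 54/125+71/125→1. L = 1217/500 ≈ 2.4340.
Efficiency = H/L = 2.4059/2.4340 = 98.8%.

98.8%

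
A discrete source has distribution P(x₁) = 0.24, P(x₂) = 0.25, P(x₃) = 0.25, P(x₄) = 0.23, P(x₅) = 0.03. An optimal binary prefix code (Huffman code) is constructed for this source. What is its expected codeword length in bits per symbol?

2.26 bits/symbol

Repeatedly combine the two least-probable nodes; the expected code length is the sum of the merged weights.
merge 3/100 + 23/100 → 13/50
merge 6/25 + 1/4 → 49/100
merge 1/4 + 13/50 → 51/100
merge 49/100 + 51/100 → 1
L = 13/50 + 49/100 + 51/100 + 1 = 113/50 = 2.26 bits/symbol.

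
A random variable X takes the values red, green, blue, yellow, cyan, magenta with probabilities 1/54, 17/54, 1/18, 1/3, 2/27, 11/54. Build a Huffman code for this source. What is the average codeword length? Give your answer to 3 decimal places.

2.222 bits/symbol

Repeatedly combine the two least-probable nodes; the expected code length is the sum of the merged weights.
merge 1/54 + 1/18 → 2/27
merge 2/27 + 2/27 → 4/27
merge 4/27 + 11/54 → 19/54
merge 17/54 + 1/3 → 35/54
merge 19/54 + 35/54 → 1
L = 2/27 + 4/27 + 19/54 + 35/54 + 1 = 20/9 ≈ 2.222 bits/symbol.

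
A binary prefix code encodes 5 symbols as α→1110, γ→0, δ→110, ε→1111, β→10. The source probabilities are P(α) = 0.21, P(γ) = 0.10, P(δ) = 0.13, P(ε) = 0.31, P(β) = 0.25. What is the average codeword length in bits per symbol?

L̄ = Σ pᵢ·ℓᵢ = 0.21·4 + 0.10·1 + 0.13·3 + 0.31·4 + 0.25·2 = 3.07 bits/symbol.

3.07 bits/symbol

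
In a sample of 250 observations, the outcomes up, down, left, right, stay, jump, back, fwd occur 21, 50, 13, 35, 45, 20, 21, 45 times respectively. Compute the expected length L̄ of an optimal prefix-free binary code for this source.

Probabilities are the counts divided by 250.
Repeatedly combine the two least-probable nodes; the expected code length is the sum of the merged weights.
merge 13/250 + 2/25 → 33/250
merge 21/250 + 21/250 → 21/125
merge 33/250 + 7/50 → 34/125
merge 21/125 + 9/50 → 87/250
merge 9/50 + 1/5 → 19/50
merge 34/125 + 87/250 → 31/50
merge 19/50 + 31/50 → 1
L = 33/250 + 21/125 + 34/125 + 87/250 + 19/50 + 31/50 + 1 = 73/25 = 2.92 bits/symbol.

2.92 bits/symbol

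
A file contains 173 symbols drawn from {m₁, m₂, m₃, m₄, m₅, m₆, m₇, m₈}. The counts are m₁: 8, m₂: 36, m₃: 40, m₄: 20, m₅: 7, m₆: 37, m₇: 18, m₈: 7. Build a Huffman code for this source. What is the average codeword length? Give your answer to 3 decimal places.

Probabilities are the counts divided by 173.
Repeatedly combine the two least-probable nodes; the expected code length is the sum of the merged weights.
merge 7/173 + 7/173 → 14/173
merge 8/173 + 14/173 → 22/173
merge 18/173 + 20/173 → 38/173
merge 22/173 + 36/173 → 58/173
merge 37/173 + 38/173 → 75/173
merge 40/173 + 58/173 → 98/173
merge 75/173 + 98/173 → 1
L = 14/173 + 22/173 + 38/173 + 58/173 + 75/173 + 98/173 + 1 = 478/173 ≈ 2.763 bits/symbol.

2.763 bits/symbol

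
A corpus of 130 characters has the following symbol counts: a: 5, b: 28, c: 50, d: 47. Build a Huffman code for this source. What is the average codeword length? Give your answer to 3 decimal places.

1.869 bits/symbol

Probabilities are the counts divided by 130.
Repeatedly combine the two least-probable nodes; the expected code length is the sum of the merged weights.
merge 1/26 + 14/65 → 33/130
merge 33/130 + 47/130 → 8/13
merge 5/13 + 8/13 → 1
L = 33/130 + 8/13 + 1 = 243/130 ≈ 1.869 bits/symbol.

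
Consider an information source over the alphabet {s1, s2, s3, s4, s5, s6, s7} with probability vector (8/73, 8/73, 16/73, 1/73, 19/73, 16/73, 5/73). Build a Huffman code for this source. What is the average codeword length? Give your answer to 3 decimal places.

Repeatedly combine the two least-probable nodes; the expected code length is the sum of the merged weights.
merge 1/73 + 5/73 → 6/73
merge 6/73 + 8/73 → 14/73
merge 8/73 + 14/73 → 22/73
merge 16/73 + 16/73 → 32/73
merge 19/73 + 22/73 → 41/73
merge 32/73 + 41/73 → 1
L = 6/73 + 14/73 + 22/73 + 32/73 + 41/73 + 1 = 188/73 ≈ 2.575 bits/symbol.

2.575 bits/symbol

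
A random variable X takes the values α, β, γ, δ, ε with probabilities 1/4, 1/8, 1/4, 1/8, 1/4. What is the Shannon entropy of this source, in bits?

Each probability is a power of 1/2, so log₂(1/p) is an integer.
H = Σ p·log₂(1/p) = 1/4·2 + 1/8·3 + 1/4·2 + 1/8·3 + 1/4·2 = 2.25 bits.

2.25 bits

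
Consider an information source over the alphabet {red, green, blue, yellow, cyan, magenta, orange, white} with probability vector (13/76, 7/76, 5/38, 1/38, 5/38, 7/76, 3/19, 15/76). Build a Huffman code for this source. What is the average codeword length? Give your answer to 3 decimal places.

Repeatedly combine the two least-probable nodes; the expected code length is the sum of the merged weights.
merge 1/38 + 7/76 → 9/76
merge 7/76 + 9/76 → 4/19
merge 5/38 + 5/38 → 5/19
merge 3/19 + 13/76 → 25/76
merge 15/76 + 4/19 → 31/76
merge 5/19 + 25/76 → 45/76
merge 31/76 + 45/76 → 1
L = 9/76 + 4/19 + 5/19 + 25/76 + 31/76 + 45/76 + 1 = 111/38 ≈ 2.921 bits/symbol.

2.921 bits/symbol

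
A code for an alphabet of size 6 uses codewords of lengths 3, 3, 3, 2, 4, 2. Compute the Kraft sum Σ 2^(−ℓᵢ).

With common denominator 2^4 = 16: Σ 2^(−ℓᵢ) = 2/16 + 2/16 + 2/16 + 4/16 + 1/16 + 4/16 = 15/16 = 0.9375.

0.9375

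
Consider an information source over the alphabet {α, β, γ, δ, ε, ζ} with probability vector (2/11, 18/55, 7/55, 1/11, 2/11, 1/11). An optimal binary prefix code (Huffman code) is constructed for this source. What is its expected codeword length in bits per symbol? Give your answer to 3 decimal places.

Repeatedly combine the two least-probable nodes; the expected code length is the sum of the merged weights.
merge 1/11 + 1/11 → 2/11
merge 7/55 + 2/11 → 17/55
merge 2/11 + 2/11 → 4/11
merge 17/55 + 18/55 → 7/11
merge 4/11 + 7/11 → 1
L = 2/11 + 17/55 + 4/11 + 7/11 + 1 = 137/55 ≈ 2.491 bits/symbol.

2.491 bits/symbol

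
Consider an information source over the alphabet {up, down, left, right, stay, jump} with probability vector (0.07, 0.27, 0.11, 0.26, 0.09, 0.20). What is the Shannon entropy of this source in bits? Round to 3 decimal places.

2.411 bits

H = −Σ pᵢ log₂ pᵢ.
−0.07·log₂(0.07) = 0.2686
−0.27·log₂(0.27) = 0.5100
−0.11·log₂(0.11) = 0.3503
−0.26·log₂(0.26) = 0.5053
−0.09·log₂(0.09) = 0.3127
−0.20·log₂(0.20) = 0.4644
Sum ≈ 2.4112 → 2.411 bits.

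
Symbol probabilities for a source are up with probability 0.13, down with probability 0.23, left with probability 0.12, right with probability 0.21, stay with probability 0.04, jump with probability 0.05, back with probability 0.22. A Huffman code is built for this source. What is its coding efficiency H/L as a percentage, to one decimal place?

Entropy H = −Σ p log₂ p ≈ 2.5926 bits.
Huffman merges: 1/25+1/20→9/100; 9/100+3/25→21/100; 13/100+21/100→17/50; 21/100+11/50→43/100; 23/100+17/50→57/100; 43/100+57/100→1. L = 66/25 ≈ 2.6400.
Efficiency = H/L = 2.5926/2.6400 = 98.2%.

98.2%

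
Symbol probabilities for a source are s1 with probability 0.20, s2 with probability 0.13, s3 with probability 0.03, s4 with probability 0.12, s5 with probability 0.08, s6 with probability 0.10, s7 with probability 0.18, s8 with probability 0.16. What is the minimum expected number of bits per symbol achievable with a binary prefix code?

Repeatedly combine the two least-probable nodes; the expected code length is the sum of the merged weights.
merge 3/100 + 2/25 → 11/100
merge 1/10 + 11/100 → 21/100
merge 3/25 + 13/100 → 1/4
merge 4/25 + 9/50 → 17/50
merge 1/5 + 21/100 → 41/100
merge 1/4 + 17/50 → 59/100
merge 41/100 + 59/100 → 1
L = 11/100 + 21/100 + 1/4 + 17/50 + 41/100 + 59/100 + 1 = 291/100 = 2.91 bits/symbol.

2.91 bits/symbol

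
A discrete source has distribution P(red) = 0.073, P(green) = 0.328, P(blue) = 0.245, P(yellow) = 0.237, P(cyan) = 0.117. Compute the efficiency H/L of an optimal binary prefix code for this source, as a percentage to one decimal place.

98.4%

Entropy H = −Σ p log₂ p ≈ 2.1547 bits.
Huffman merges: 73/1000+117/1000→19/100; 19/100+237/1000→427/1000; 49/200+41/125→573/1000; 427/1000+573/1000→1. L = 219/100 ≈ 2.1900.
Efficiency = H/L = 2.1547/2.1900 = 98.4%.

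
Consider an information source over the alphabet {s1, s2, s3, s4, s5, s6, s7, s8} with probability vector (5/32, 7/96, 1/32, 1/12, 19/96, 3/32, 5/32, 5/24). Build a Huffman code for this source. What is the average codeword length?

Repeatedly combine the two least-probable nodes; the expected code length is the sum of the merged weights.
merge 1/32 + 7/96 → 5/48
merge 1/12 + 3/32 → 17/96
merge 5/48 + 5/32 → 25/96
merge 5/32 + 17/96 → 1/3
merge 19/96 + 5/24 → 13/32
merge 25/96 + 1/3 → 19/32
merge 13/32 + 19/32 → 1
L = 5/48 + 17/96 + 25/96 + 1/3 + 13/32 + 19/32 + 1 = 23/8 = 2.875 bits/symbol.

2.875 bits/symbol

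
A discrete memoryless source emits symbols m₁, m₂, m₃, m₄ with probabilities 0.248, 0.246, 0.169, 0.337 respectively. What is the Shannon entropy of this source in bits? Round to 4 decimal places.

1.9589 bits

H = −Σ pᵢ log₂ pᵢ.
−0.248·log₂(0.248) = 0.4989
−0.246·log₂(0.246) = 0.4977
−0.169·log₂(0.169) = 0.4335
−0.337·log₂(0.337) = 0.5288
Sum ≈ 1.9589 → 1.9589 bits.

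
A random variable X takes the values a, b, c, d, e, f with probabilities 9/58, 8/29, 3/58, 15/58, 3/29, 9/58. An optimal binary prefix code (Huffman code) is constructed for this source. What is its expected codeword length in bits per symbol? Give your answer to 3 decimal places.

2.466 bits/symbol

Repeatedly combine the two least-probable nodes; the expected code length is the sum of the merged weights.
merge 3/58 + 3/29 → 9/58
merge 9/58 + 9/58 → 9/29
merge 9/58 + 15/58 → 12/29
merge 8/29 + 9/29 → 17/29
merge 12/29 + 17/29 → 1
L = 9/58 + 9/29 + 12/29 + 17/29 + 1 = 143/58 ≈ 2.466 bits/symbol.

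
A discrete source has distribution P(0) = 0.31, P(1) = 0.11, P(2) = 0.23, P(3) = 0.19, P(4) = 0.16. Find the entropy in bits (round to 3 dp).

2.240 bits

H = −Σ pᵢ log₂ pᵢ.
−0.31·log₂(0.31) = 0.5238
−0.11·log₂(0.11) = 0.3503
−0.23·log₂(0.23) = 0.4877
−0.19·log₂(0.19) = 0.4552
−0.16·log₂(0.16) = 0.4230
Sum ≈ 2.2400 → 2.240 bits.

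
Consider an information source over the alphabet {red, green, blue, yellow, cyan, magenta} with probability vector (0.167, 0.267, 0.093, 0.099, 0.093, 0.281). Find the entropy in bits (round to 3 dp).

H = −Σ pᵢ log₂ pᵢ.
−0.167·log₂(0.167) = 0.4312
−0.267·log₂(0.267) = 0.5087
−0.093·log₂(0.093) = 0.3187
−0.099·log₂(0.099) = 0.3303
−0.093·log₂(0.093) = 0.3187
−0.281·log₂(0.281) = 0.5146
Sum ≈ 2.4221 → 2.422 bits.

2.422 bits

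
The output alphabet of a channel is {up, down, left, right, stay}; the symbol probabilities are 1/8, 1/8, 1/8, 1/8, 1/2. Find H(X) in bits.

Each probability is a power of 1/2, so log₂(1/p) is an integer.
H = Σ p·log₂(1/p) = 1/8·3 + 1/8·3 + 1/8·3 + 1/8·3 + 1/2·1 = 2 bits.

2 bits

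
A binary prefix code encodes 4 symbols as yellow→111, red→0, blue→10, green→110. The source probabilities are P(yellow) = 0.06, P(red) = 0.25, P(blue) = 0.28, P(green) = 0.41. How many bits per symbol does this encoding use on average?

L̄ = Σ pᵢ·ℓᵢ = 0.06·3 + 0.25·1 + 0.28·2 + 0.41·3 = 2.22 bits/symbol.

2.22 bits/symbol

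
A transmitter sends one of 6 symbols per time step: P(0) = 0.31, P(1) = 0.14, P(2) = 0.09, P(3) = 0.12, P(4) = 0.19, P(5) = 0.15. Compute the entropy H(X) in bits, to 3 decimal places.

H = −Σ pᵢ log₂ pᵢ.
−0.31·log₂(0.31) = 0.5238
−0.14·log₂(0.14) = 0.3971
−0.09·log₂(0.09) = 0.3127
−0.12·log₂(0.12) = 0.3671
−0.19·log₂(0.19) = 0.4552
−0.15·log₂(0.15) = 0.4105
Sum ≈ 2.4664 → 2.466 bits.

2.466 bits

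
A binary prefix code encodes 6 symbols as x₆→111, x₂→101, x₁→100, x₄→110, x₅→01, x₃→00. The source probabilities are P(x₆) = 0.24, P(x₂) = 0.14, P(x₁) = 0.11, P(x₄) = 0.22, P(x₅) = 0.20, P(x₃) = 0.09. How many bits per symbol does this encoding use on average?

2.71 bits/symbol

L̄ = Σ pᵢ·ℓᵢ = 0.24·3 + 0.14·3 + 0.11·3 + 0.22·3 + 0.20·2 + 0.09·2 = 2.71 bits/symbol.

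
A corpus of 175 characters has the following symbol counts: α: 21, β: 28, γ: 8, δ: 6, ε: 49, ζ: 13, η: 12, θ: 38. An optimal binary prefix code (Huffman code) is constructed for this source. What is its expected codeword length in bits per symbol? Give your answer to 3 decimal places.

Probabilities are the counts divided by 175.
Repeatedly combine the two least-probable nodes; the expected code length is the sum of the merged weights.
merge 6/175 + 8/175 → 2/25
merge 12/175 + 13/175 → 1/7
merge 2/25 + 3/25 → 1/5
merge 1/7 + 4/25 → 53/175
merge 1/5 + 38/175 → 73/175
merge 7/25 + 53/175 → 102/175
merge 73/175 + 102/175 → 1
L = 2/25 + 1/7 + 1/5 + 53/175 + 73/175 + 102/175 + 1 = 477/175 ≈ 2.726 bits/symbol.

2.726 bits/symbol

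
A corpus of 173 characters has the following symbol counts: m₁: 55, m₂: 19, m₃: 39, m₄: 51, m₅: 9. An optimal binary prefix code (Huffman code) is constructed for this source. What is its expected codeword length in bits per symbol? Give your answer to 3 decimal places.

Probabilities are the counts divided by 173.
Repeatedly combine the two least-probable nodes; the expected code length is the sum of the merged weights.
merge 9/173 + 19/173 → 28/173
merge 28/173 + 39/173 → 67/173
merge 51/173 + 55/173 → 106/173
merge 67/173 + 106/173 → 1
L = 28/173 + 67/173 + 106/173 + 1 = 374/173 ≈ 2.162 bits/symbol.

2.162 bits/symbol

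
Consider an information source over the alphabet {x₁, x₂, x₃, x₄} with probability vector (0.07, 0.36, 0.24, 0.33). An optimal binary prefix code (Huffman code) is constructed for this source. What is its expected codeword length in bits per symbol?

1.95 bits/symbol

Repeatedly combine the two least-probable nodes; the expected code length is the sum of the merged weights.
merge 7/100 + 6/25 → 31/100
merge 31/100 + 33/100 → 16/25
merge 9/25 + 16/25 → 1
L = 31/100 + 16/25 + 1 = 39/20 = 1.95 bits/symbol.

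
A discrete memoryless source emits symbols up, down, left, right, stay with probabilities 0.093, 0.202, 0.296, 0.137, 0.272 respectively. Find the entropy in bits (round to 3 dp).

H = −Σ pᵢ log₂ pᵢ.
−0.093·log₂(0.093) = 0.3187
−0.202·log₂(0.202) = 0.4661
−0.296·log₂(0.296) = 0.5199
−0.137·log₂(0.137) = 0.3929
−0.272·log₂(0.272) = 0.5109
Sum ≈ 2.2085 → 2.208 bits.

2.208 bits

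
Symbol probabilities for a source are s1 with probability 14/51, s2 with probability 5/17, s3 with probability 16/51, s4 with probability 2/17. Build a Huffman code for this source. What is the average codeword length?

2 bits/symbol

Repeatedly combine the two least-probable nodes; the expected code length is the sum of the merged weights.
merge 2/17 + 14/51 → 20/51
merge 5/17 + 16/51 → 31/51
merge 20/51 + 31/51 → 1
L = 20/51 + 31/51 + 1 = 2 bits/symbol.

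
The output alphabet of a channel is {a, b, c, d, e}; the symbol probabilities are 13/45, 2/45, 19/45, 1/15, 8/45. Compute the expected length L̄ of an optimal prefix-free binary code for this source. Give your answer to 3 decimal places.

Repeatedly combine the two least-probable nodes; the expected code length is the sum of the merged weights.
merge 2/45 + 1/15 → 1/9
merge 1/9 + 8/45 → 13/45
merge 13/45 + 13/45 → 26/45
merge 19/45 + 26/45 → 1
L = 1/9 + 13/45 + 26/45 + 1 = 89/45 ≈ 1.978 bits/symbol.

1.978 bits/symbol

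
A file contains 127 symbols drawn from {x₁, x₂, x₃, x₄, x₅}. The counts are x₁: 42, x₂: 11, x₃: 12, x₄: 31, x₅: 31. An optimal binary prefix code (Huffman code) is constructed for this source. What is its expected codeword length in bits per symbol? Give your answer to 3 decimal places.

2.181 bits/symbol

Probabilities are the counts divided by 127.
Repeatedly combine the two least-probable nodes; the expected code length is the sum of the merged weights.
merge 11/127 + 12/127 → 23/127
merge 23/127 + 31/127 → 54/127
merge 31/127 + 42/127 → 73/127
merge 54/127 + 73/127 → 1
L = 23/127 + 54/127 + 73/127 + 1 = 277/127 ≈ 2.181 bits/symbol.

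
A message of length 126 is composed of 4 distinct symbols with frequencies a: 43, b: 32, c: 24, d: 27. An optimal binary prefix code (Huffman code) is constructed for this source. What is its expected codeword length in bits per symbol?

Probabilities are the counts divided by 126.
Repeatedly combine the two least-probable nodes; the expected code length is the sum of the merged weights.
merge 4/21 + 3/14 → 17/42
merge 16/63 + 43/126 → 25/42
merge 17/42 + 25/42 → 1
L = 17/42 + 25/42 + 1 = 2 bits/symbol.

2 bits/symbol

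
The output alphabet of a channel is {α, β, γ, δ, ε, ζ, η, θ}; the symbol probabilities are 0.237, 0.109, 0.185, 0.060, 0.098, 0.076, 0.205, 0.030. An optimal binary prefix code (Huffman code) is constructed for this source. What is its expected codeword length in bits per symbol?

Repeatedly combine the two least-probable nodes; the expected code length is the sum of the merged weights.
merge 3/100 + 3/50 → 9/100
merge 19/250 + 9/100 → 83/500
merge 49/500 + 109/1000 → 207/1000
merge 83/500 + 37/200 → 351/1000
merge 41/200 + 207/1000 → 103/250
merge 237/1000 + 351/1000 → 147/250
merge 103/250 + 147/250 → 1
L = 9/100 + 83/500 + 207/1000 + 351/1000 + 103/250 + 147/250 + 1 = 1407/500 = 2.814 bits/symbol.

2.814 bits/symbol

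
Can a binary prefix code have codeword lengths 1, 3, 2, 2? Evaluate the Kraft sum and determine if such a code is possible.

1.125; no

With common denominator 2^3 = 8: Σ 2^(−ℓᵢ) = 4/8 + 1/8 + 2/8 + 2/8 = 9/8 = 1.125.
Kraft's inequality requires Σ ≤ 1; here Σ = 1.125 > 1, so no such prefix code exists.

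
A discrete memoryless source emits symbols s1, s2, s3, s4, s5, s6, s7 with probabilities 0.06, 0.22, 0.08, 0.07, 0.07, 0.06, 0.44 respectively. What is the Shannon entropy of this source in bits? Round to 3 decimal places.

H = −Σ pᵢ log₂ pᵢ.
−0.06·log₂(0.06) = 0.2435
−0.22·log₂(0.22) = 0.4806
−0.08·log₂(0.08) = 0.2915
−0.07·log₂(0.07) = 0.2686
−0.07·log₂(0.07) = 0.2686
−0.06·log₂(0.06) = 0.2435
−0.44·log₂(0.44) = 0.5211
Sum ≈ 2.3174 → 2.317 bits.

2.317 bits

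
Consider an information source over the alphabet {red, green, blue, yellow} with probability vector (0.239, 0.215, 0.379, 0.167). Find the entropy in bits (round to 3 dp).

H = −Σ pᵢ log₂ pᵢ.
−0.239·log₂(0.239) = 0.4935
−0.215·log₂(0.215) = 0.4768
−0.379·log₂(0.379) = 0.5305
−0.167·log₂(0.167) = 0.4312
Sum ≈ 1.9320 → 1.932 bits.

1.932 bits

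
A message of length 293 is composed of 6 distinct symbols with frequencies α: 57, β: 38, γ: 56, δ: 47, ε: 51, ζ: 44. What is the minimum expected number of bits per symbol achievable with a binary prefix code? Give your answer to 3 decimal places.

2.614 bits/symbol

Probabilities are the counts divided by 293.
Repeatedly combine the two least-probable nodes; the expected code length is the sum of the merged weights.
merge 38/293 + 44/293 → 82/293
merge 47/293 + 51/293 → 98/293
merge 56/293 + 57/293 → 113/293
merge 82/293 + 98/293 → 180/293
merge 113/293 + 180/293 → 1
L = 82/293 + 98/293 + 113/293 + 180/293 + 1 = 766/293 ≈ 2.614 bits/symbol.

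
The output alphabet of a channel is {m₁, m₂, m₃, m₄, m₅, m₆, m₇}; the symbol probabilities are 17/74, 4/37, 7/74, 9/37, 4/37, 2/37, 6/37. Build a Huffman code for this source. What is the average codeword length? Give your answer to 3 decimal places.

Repeatedly combine the two least-probable nodes; the expected code length is the sum of the merged weights.
merge 2/37 + 7/74 → 11/74
merge 4/37 + 4/37 → 8/37
merge 11/74 + 6/37 → 23/74
merge 8/37 + 17/74 → 33/74
merge 9/37 + 23/74 → 41/74
merge 33/74 + 41/74 → 1
L = 11/74 + 8/37 + 23/74 + 33/74 + 41/74 + 1 = 99/37 ≈ 2.676 bits/symbol.

2.676 bits/symbol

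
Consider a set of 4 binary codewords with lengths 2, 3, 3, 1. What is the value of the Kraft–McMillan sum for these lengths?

1

With common denominator 2^3 = 8: Σ 2^(−ℓᵢ) = 2/8 + 1/8 + 1/8 + 4/8 = 8/8 = 1.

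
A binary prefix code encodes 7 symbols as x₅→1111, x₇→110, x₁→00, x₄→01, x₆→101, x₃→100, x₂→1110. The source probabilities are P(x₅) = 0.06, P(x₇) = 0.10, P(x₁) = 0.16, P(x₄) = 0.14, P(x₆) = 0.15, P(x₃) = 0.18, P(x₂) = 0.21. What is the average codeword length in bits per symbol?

L̄ = Σ pᵢ·ℓᵢ = 0.06·4 + 0.10·3 + 0.16·2 + 0.14·2 + 0.15·3 + 0.18·3 + 0.21·4 = 2.97 bits/symbol.

2.97 bits/symbol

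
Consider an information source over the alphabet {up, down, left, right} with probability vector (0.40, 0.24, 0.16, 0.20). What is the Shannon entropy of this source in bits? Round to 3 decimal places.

1.910 bits

H = −Σ pᵢ log₂ pᵢ.
−0.40·log₂(0.40) = 0.5288
−0.24·log₂(0.24) = 0.4941
−0.16·log₂(0.16) = 0.4230
−0.20·log₂(0.20) = 0.4644
Sum ≈ 1.9103 → 1.910 bits.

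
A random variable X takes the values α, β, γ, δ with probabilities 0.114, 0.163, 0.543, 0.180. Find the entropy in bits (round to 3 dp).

H = −Σ pᵢ log₂ pᵢ.
−0.114·log₂(0.114) = 0.3571
−0.163·log₂(0.163) = 0.4266
−0.543·log₂(0.543) = 0.4784
−0.180·log₂(0.180) = 0.4453
Sum ≈ 1.7074 → 1.707 bits.

1.707 bits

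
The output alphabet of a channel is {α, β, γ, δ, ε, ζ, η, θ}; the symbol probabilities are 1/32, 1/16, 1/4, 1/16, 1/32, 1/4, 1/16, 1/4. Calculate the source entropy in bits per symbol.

2.5625 bits

Each probability is a power of 1/2, so log₂(1/p) is an integer.
H = Σ p·log₂(1/p) = 1/32·5 + 1/16·4 + 1/4·2 + 1/16·4 + 1/32·5 + 1/4·2 + 1/16·4 + 1/4·2 = 2.5625 bits.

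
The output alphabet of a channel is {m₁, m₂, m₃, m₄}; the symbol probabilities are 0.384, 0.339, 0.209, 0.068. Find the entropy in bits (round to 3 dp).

1.795 bits

H = −Σ pᵢ log₂ pᵢ.
−0.384·log₂(0.384) = 0.5302
−0.339·log₂(0.339) = 0.5291
−0.209·log₂(0.209) = 0.4720
−0.068·log₂(0.068) = 0.2637
Sum ≈ 1.7950 → 1.795 bits.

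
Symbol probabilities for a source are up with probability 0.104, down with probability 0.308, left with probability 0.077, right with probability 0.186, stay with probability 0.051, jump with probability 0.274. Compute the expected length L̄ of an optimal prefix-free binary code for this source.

2.36 bits/symbol

Repeatedly combine the two least-probable nodes; the expected code length is the sum of the merged weights.
merge 51/1000 + 77/1000 → 16/125
merge 13/125 + 16/125 → 29/125
merge 93/500 + 29/125 → 209/500
merge 137/500 + 77/250 → 291/500
merge 209/500 + 291/500 → 1
L = 16/125 + 29/125 + 209/500 + 291/500 + 1 = 59/25 = 2.36 bits/symbol.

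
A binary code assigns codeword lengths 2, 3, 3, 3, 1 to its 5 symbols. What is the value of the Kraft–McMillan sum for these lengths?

With common denominator 2^3 = 8: Σ 2^(−ℓᵢ) = 2/8 + 1/8 + 1/8 + 1/8 + 4/8 = 9/8 = 1.125.

1.125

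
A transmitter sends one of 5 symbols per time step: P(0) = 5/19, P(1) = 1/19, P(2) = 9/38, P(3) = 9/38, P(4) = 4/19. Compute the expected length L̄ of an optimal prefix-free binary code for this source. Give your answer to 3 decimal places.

Repeatedly combine the two least-probable nodes; the expected code length is the sum of the merged weights.
merge 1/19 + 4/19 → 5/19
merge 9/38 + 9/38 → 9/19
merge 5/19 + 5/19 → 10/19
merge 9/19 + 10/19 → 1
L = 5/19 + 9/19 + 10/19 + 1 = 43/19 ≈ 2.263 bits/symbol.

2.263 bits/symbol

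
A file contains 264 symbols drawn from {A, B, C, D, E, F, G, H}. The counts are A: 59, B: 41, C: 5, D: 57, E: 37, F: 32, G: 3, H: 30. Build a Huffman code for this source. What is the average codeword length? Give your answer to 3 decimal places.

Probabilities are the counts divided by 264.
Repeatedly combine the two least-probable nodes; the expected code length is the sum of the merged weights.
merge 1/88 + 5/264 → 1/33
merge 1/33 + 5/44 → 19/132
merge 4/33 + 37/264 → 23/88
merge 19/132 + 41/264 → 79/264
merge 19/88 + 59/264 → 29/66
merge 23/88 + 79/264 → 37/66
merge 29/66 + 37/66 → 1
L = 1/33 + 19/132 + 23/88 + 79/264 + 29/66 + 37/66 + 1 = 361/132 ≈ 2.735 bits/symbol.

2.735 bits/symbol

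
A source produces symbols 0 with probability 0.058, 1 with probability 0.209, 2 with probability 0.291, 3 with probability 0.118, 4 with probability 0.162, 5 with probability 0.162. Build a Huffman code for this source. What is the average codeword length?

Repeatedly combine the two least-probable nodes; the expected code length is the sum of the merged weights.
merge 29/500 + 59/500 → 22/125
merge 81/500 + 81/500 → 81/250
merge 22/125 + 209/1000 → 77/200
merge 291/1000 + 81/250 → 123/200
merge 77/200 + 123/200 → 1
L = 22/125 + 81/250 + 77/200 + 123/200 + 1 = 5/2 = 2.5 bits/symbol.

2.5 bits/symbol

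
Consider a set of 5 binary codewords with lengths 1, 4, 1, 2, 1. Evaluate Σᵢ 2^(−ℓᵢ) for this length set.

1.8125

With common denominator 2^4 = 16: Σ 2^(−ℓᵢ) = 8/16 + 1/16 + 8/16 + 4/16 + 8/16 = 29/16 = 1.8125.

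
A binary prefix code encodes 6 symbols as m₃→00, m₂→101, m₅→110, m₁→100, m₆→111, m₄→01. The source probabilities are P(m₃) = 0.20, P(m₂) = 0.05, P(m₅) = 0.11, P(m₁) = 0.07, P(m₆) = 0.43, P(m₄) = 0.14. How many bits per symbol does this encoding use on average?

L̄ = Σ pᵢ·ℓᵢ = 0.20·2 + 0.05·3 + 0.11·3 + 0.07·3 + 0.43·3 + 0.14·2 = 2.66 bits/symbol.

2.66 bits/symbol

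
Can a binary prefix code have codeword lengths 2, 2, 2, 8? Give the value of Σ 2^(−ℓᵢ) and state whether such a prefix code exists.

With common denominator 2^8 = 256: Σ 2^(−ℓᵢ) = 64/256 + 64/256 + 64/256 + 1/256 = 193/256 = 0.75390625.
Kraft's inequality requires Σ ≤ 1; here Σ = 0.75390625 ≤ 1, so such a prefix code exists.

0.75390625; yes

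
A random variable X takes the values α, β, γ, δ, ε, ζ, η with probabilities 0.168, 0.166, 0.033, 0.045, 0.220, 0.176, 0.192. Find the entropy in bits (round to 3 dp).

2.605 bits

H = −Σ pᵢ log₂ pᵢ.
−0.168·log₂(0.168) = 0.4323
−0.166·log₂(0.166) = 0.4301
−0.033·log₂(0.033) = 0.1624
−0.045·log₂(0.045) = 0.2013
−0.220·log₂(0.220) = 0.4806
−0.176·log₂(0.176) = 0.4411
−0.192·log₂(0.192) = 0.4571
Sum ≈ 2.6049 → 2.605 bits.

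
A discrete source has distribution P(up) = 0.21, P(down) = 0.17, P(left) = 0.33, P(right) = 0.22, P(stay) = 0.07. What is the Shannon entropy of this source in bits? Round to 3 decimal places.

2.184 bits

H = −Σ pᵢ log₂ pᵢ.
−0.21·log₂(0.21) = 0.4728
−0.17·log₂(0.17) = 0.4346
−0.33·log₂(0.33) = 0.5278
−0.22·log₂(0.22) = 0.4806
−0.07·log₂(0.07) = 0.2686
Sum ≈ 2.1844 → 2.184 bits.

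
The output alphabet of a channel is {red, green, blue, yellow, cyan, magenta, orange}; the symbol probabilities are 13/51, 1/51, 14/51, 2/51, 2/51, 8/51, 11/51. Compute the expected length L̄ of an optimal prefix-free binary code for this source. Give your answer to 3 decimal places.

2.412 bits/symbol

Repeatedly combine the two least-probable nodes; the expected code length is the sum of the merged weights.
merge 1/51 + 2/51 → 1/17
merge 2/51 + 1/17 → 5/51
merge 5/51 + 8/51 → 13/51
merge 11/51 + 13/51 → 8/17
merge 13/51 + 14/51 → 9/17
merge 8/17 + 9/17 → 1
L = 1/17 + 5/51 + 13/51 + 8/17 + 9/17 + 1 = 41/17 ≈ 2.412 bits/symbol.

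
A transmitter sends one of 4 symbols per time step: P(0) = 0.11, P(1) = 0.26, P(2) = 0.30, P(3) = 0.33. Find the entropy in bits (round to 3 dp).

1.904 bits

H = −Σ pᵢ log₂ pᵢ.
−0.11·log₂(0.11) = 0.3503
−0.26·log₂(0.26) = 0.5053
−0.30·log₂(0.30) = 0.5211
−0.33·log₂(0.33) = 0.5278
Sum ≈ 1.9045 → 1.904 bits.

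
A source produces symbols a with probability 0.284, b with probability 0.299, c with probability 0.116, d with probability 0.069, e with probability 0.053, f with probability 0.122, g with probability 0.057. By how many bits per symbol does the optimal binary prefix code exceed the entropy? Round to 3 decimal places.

Entropy H = −Σ p log₂ p ≈ 2.4937 bits.
Huffman merges: 53/1000+57/1000→11/100; 69/1000+11/100→179/1000; 29/250+61/500→119/500; 179/1000+119/500→417/1000; 71/250+299/1000→583/1000; 417/1000+583/1000→1. L = 2527/1000 ≈ 2.5270.
L − H = 2.5270 − 2.4937 = 0.033 bits.

0.033 bits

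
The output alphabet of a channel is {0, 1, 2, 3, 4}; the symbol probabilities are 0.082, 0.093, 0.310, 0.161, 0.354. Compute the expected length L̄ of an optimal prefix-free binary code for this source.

2.157 bits/symbol

Repeatedly combine the two least-probable nodes; the expected code length is the sum of the merged weights.
merge 41/500 + 93/1000 → 7/40
merge 161/1000 + 7/40 → 42/125
merge 31/100 + 42/125 → 323/500
merge 177/500 + 323/500 → 1
L = 7/40 + 42/125 + 323/500 + 1 = 2157/1000 = 2.157 bits/symbol.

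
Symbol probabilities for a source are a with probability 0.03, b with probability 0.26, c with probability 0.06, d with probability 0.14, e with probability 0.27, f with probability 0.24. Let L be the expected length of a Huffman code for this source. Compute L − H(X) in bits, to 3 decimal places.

Entropy H = −Σ p log₂ p ≈ 2.3019 bits.
Huffman merges: 3/100+3/50→9/100; 9/100+7/50→23/100; 23/100+6/25→47/100; 13/50+27/100→53/100; 47/100+53/100→1. L = 58/25 ≈ 2.3200.
L − H = 2.3200 − 2.3019 = 0.018 bits.

0.018 bits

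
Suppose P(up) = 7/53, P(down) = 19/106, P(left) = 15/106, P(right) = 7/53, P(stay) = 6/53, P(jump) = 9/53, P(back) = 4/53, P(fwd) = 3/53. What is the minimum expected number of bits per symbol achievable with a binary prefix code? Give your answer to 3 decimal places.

2.953 bits/symbol

Repeatedly combine the two least-probable nodes; the expected code length is the sum of the merged weights.
merge 3/53 + 4/53 → 7/53
merge 6/53 + 7/53 → 13/53
merge 7/53 + 7/53 → 14/53
merge 15/106 + 9/53 → 33/106
merge 19/106 + 13/53 → 45/106
merge 14/53 + 33/106 → 61/106
merge 45/106 + 61/106 → 1
L = 7/53 + 13/53 + 14/53 + 33/106 + 45/106 + 61/106 + 1 = 313/106 ≈ 2.953 bits/symbol.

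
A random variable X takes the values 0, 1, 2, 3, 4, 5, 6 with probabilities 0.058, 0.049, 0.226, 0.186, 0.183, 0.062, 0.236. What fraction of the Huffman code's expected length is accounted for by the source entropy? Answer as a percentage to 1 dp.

Entropy H = −Σ p log₂ p ≈ 2.5764 bits.
Huffman merges: 49/1000+29/500→107/1000; 31/500+107/1000→169/1000; 169/1000+183/1000→44/125; 93/500+113/500→103/250; 59/250+44/125→147/250; 103/250+147/250→1. L = 657/250 ≈ 2.6280.
Efficiency = H/L = 2.5764/2.6280 = 98.0%.

98.0%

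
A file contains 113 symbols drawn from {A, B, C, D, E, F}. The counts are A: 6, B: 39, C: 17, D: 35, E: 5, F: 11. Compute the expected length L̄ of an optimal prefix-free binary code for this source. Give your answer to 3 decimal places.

Probabilities are the counts divided by 113.
Repeatedly combine the two least-probable nodes; the expected code length is the sum of the merged weights.
merge 5/113 + 6/113 → 11/113
merge 11/113 + 11/113 → 22/113
merge 17/113 + 22/113 → 39/113
merge 35/113 + 39/113 → 74/113
merge 39/113 + 74/113 → 1
L = 11/113 + 22/113 + 39/113 + 74/113 + 1 = 259/113 ≈ 2.292 bits/symbol.

2.292 bits/symbol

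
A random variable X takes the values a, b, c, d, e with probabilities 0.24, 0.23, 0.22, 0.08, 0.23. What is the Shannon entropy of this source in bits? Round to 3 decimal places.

H = −Σ pᵢ log₂ pᵢ.
−0.24·log₂(0.24) = 0.4941
−0.23·log₂(0.23) = 0.4877
−0.22·log₂(0.22) = 0.4806
−0.08·log₂(0.08) = 0.2915
−0.23·log₂(0.23) = 0.4877
Sum ≈ 2.2416 → 2.242 bits.

2.242 bits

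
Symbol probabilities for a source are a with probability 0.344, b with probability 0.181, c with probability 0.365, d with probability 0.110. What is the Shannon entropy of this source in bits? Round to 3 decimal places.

H = −Σ pᵢ log₂ pᵢ.
−0.344·log₂(0.344) = 0.5296
−0.181·log₂(0.181) = 0.4463
−0.365·log₂(0.365) = 0.5307
−0.110·log₂(0.110) = 0.3503
Sum ≈ 1.8569 → 1.857 bits.

1.857 bits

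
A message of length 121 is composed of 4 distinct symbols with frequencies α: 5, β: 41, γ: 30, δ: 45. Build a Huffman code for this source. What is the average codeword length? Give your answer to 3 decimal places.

1.917 bits/symbol

Probabilities are the counts divided by 121.
Repeatedly combine the two least-probable nodes; the expected code length is the sum of the merged weights.
merge 5/121 + 30/121 → 35/121
merge 35/121 + 41/121 → 76/121
merge 45/121 + 76/121 → 1
L = 35/121 + 76/121 + 1 = 232/121 ≈ 1.917 bits/symbol.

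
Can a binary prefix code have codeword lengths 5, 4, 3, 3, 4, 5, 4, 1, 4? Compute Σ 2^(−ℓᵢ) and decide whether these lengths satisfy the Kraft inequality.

With common denominator 2^5 = 32: Σ 2^(−ℓᵢ) = 1/32 + 2/32 + 4/32 + 4/32 + 2/32 + 1/32 + 2/32 + 16/32 + 2/32 = 34/32 = 1.0625.
Kraft's inequality requires Σ ≤ 1; here Σ = 1.0625 > 1, so no such prefix code exists.

1.0625; no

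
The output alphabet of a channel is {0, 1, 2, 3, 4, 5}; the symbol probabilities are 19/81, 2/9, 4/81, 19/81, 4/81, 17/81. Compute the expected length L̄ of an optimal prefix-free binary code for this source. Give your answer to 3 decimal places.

Repeatedly combine the two least-probable nodes; the expected code length is the sum of the merged weights.
merge 4/81 + 4/81 → 8/81
merge 8/81 + 17/81 → 25/81
merge 2/9 + 19/81 → 37/81
merge 19/81 + 25/81 → 44/81
merge 37/81 + 44/81 → 1
L = 8/81 + 25/81 + 37/81 + 44/81 + 1 = 65/27 ≈ 2.407 bits/symbol.

2.407 bits/symbol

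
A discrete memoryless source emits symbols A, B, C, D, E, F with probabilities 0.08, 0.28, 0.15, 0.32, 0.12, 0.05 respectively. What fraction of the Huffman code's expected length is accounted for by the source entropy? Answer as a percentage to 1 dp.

97.7%

Entropy H = −Σ p log₂ p ≈ 2.3255 bits.
Huffman merges: 1/20+2/25→13/100; 3/25+13/100→1/4; 3/20+1/4→2/5; 7/25+8/25→3/5; 2/5+3/5→1. L = 119/50 ≈ 2.3800.
Efficiency = H/L = 2.3255/2.3800 = 97.7%.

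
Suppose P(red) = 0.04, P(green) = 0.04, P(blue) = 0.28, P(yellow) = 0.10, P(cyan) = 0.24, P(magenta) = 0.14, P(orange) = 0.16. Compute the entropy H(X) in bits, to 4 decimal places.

2.5322 bits

H = −Σ pᵢ log₂ pᵢ.
−0.04·log₂(0.04) = 0.1858
−0.04·log₂(0.04) = 0.1858
−0.28·log₂(0.28) = 0.5142
−0.10·log₂(0.10) = 0.3322
−0.24·log₂(0.24) = 0.4941
−0.14·log₂(0.14) = 0.3971
−0.16·log₂(0.16) = 0.4230
Sum ≈ 2.5322 → 2.5322 bits.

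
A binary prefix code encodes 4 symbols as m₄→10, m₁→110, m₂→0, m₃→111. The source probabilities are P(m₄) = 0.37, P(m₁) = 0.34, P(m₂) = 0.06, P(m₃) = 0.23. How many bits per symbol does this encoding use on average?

L̄ = Σ pᵢ·ℓᵢ = 0.37·2 + 0.34·3 + 0.06·1 + 0.23·3 = 2.51 bits/symbol.

2.51 bits/symbol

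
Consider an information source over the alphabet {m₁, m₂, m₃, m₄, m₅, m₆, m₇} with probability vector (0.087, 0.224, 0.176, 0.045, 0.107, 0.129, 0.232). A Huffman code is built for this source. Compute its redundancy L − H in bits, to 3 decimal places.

0.028 bits

Entropy H = −Σ p log₂ p ≈ 2.6476 bits.
Huffman merges: 9/200+87/1000→33/250; 107/1000+129/1000→59/250; 33/250+22/125→77/250; 28/125+29/125→57/125; 59/250+77/250→68/125; 57/125+68/125→1. L = 669/250 ≈ 2.6760.
L − H = 2.6760 − 2.6476 = 0.028 bits.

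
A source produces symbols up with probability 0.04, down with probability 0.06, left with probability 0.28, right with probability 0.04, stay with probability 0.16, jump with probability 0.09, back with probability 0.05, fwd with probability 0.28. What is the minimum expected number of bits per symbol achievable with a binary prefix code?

2.63 bits/symbol

Repeatedly combine the two least-probable nodes; the expected code length is the sum of the merged weights.
merge 1/25 + 1/25 → 2/25
merge 1/20 + 3/50 → 11/100
merge 2/25 + 9/100 → 17/100
merge 11/100 + 4/25 → 27/100
merge 17/100 + 27/100 → 11/25
merge 7/25 + 7/25 → 14/25
merge 11/25 + 14/25 → 1
L = 2/25 + 11/100 + 17/100 + 27/100 + 11/25 + 14/25 + 1 = 263/100 = 2.63 bits/symbol.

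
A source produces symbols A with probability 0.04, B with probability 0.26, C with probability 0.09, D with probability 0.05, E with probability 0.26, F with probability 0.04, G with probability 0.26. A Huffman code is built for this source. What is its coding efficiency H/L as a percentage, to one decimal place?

Entropy H = −Σ p log₂ p ≈ 2.4161 bits.
Huffman merges: 1/25+1/25→2/25; 1/20+2/25→13/100; 9/100+13/100→11/50; 11/50+13/50→12/25; 13/50+13/50→13/25; 12/25+13/25→1. L = 243/100 ≈ 2.4300.
Efficiency = H/L = 2.4161/2.4300 = 99.4%.

99.4%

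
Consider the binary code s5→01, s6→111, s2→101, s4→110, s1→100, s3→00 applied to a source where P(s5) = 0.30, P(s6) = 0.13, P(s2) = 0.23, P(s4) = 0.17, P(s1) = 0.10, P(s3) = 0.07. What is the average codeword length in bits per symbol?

L̄ = Σ pᵢ·ℓᵢ = 0.30·2 + 0.13·3 + 0.23·3 + 0.17·3 + 0.10·3 + 0.07·2 = 2.63 bits/symbol.

2.63 bits/symbol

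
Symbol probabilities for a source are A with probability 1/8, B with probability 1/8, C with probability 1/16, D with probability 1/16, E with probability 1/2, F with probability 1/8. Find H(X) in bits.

Each probability is a power of 1/2, so log₂(1/p) is an integer.
H = Σ p·log₂(1/p) = 1/8·3 + 1/8·3 + 1/16·4 + 1/16·4 + 1/2·1 + 1/8·3 = 2.125 bits.

2.125 bits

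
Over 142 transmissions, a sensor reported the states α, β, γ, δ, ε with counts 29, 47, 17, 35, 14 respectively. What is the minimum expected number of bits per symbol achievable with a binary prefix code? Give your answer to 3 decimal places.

Probabilities are the counts divided by 142.
Repeatedly combine the two least-probable nodes; the expected code length is the sum of the merged weights.
merge 7/71 + 17/142 → 31/142
merge 29/142 + 31/142 → 30/71
merge 35/142 + 47/142 → 41/71
merge 30/71 + 41/71 → 1
L = 31/142 + 30/71 + 41/71 + 1 = 315/142 ≈ 2.218 bits/symbol.

2.218 bits/symbol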